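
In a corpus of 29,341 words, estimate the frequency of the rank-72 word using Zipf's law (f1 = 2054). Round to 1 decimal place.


Zipf's law: f(r) = f(1) / r
f(1) = 2054
f(72) = 2054 / 72
= 28.5 occurrences


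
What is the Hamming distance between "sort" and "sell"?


Comparing character by character (same length = 4):
  Pos 0: 's' vs 's' =
  Pos 1: 'o' vs 'e' !=
  Pos 2: 'r' vs 'l' !=
  Pos 3: 't' vs 'l' !=
Hamming distance = 3


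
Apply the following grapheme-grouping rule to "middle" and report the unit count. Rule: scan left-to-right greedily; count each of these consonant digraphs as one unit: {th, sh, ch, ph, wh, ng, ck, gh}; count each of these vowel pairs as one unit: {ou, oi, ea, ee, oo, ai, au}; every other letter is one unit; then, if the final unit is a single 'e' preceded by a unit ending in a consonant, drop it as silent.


Word: "middle" (6 letters)
Left-to-right scan:
  [1] 'm' (letter)
  [2] 'i' (letter)
  [3] 'd' (letter)
  [4] 'd' (letter)
  [5] 'l' (letter)
  [6] 'e' (letter)
Units from scan: 6
Final unit is 'e' after a consonant -> drop as silent (-1)
Sound units = 5 units


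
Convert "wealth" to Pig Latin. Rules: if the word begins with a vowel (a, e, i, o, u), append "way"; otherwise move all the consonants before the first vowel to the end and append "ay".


Word: "wealth"
Starts with consonant(s) → move to end, add 'ay'
Consonant cluster: "w"
Pig Latin = "ealthway"


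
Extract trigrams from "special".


Word: "special" (length 7)
Number of trigrams = 7 - 3 + 1 = 5
  Position 0: "spe"
  Position 1: "pec"
  Position 2: "eci"
  Position 3: "cia"
  Position 4: "ial"
Trigrams = "spe", "pec", "eci", "cia", "ial"


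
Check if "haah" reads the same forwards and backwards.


Word: "haah"
Reversed: "haah"
Forward == Backward? haah == haah
Palindrome = Yes


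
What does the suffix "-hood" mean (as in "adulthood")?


Suffix: -hood
As in: adulthood -> adult + -hood
Meaning = state / condition


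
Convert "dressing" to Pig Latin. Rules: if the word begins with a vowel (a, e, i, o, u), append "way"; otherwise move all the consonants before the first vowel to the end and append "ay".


Word: "dressing"
Starts with consonant(s) → move to end, add 'ay'
Consonant cluster: "dr"
Pig Latin = "essingdray"


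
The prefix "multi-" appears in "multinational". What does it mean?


Prefix: multi-
Example: multinational = multi- + national
Meaning = many


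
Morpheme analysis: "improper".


Word: "improper"
Morphemes: im- + proper
Each morpheme carries meaning
= 2 morphemes


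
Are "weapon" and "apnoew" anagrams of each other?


Word 1: "weapon" → sorted: aenopw
Word 2: "apnoew" → sorted: aenopw
Same letters? aenopw == aenopw
Anagram = Yes


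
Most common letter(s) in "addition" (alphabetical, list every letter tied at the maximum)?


Word: "addition"
Letter counts:
  'a': 1
  'd': 2
  'i': 2
  'n': 1
  'o': 1
  't': 1
Maximum count = 2
Most frequent = 'd', 'i' (2 times each)


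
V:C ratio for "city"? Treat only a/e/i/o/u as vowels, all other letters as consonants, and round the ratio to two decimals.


Word: "city"
Vowels (a,e,i,o,u): 1
Consonants: 3
Ratio = 1/3
= 0.33


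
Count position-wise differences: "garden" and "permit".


Comparing character by character (same length = 6):
  Pos 0: 'g' vs 'p' !=
  Pos 1: 'a' vs 'e' !=
  Pos 2: 'r' vs 'r' =
  Pos 3: 'd' vs 'm' !=
  Pos 4: 'e' vs 'i' !=
  Pos 5: 'n' vs 't' !=
Hamming distance = 5


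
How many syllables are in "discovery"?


Word: "discovery"
Syllable breakdown: dis-cov-er-y
Counting: 4 parts
= 4 syllables


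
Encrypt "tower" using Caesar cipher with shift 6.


Word: "tower"
Shift: 6
Each letter → (letter + shift) mod 26:
  't' (19) + 6 = 25 → 'z'
  'o' (14) + 6 = 20 → 'u'
  'w' (22) + 6 = 2 → 'c'
  'e' (4) + 6 = 10 → 'k'
  'r' (17) + 6 = 23 → 'x'
Result = "zuckx"


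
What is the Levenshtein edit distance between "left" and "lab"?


Word 1: "left" (length 4)
Word 2: "lab" (length 3)
One optimal edit sequence (insert/delete/substitute each cost 1):
  1. keep 'l'
  2. delete 'e'  (+1)
  3. substitute 'f' -> 'a'  (+1)
  4. substitute 't' -> 'b'  (+1)
Total edit operations: 3
Edit distance = 3


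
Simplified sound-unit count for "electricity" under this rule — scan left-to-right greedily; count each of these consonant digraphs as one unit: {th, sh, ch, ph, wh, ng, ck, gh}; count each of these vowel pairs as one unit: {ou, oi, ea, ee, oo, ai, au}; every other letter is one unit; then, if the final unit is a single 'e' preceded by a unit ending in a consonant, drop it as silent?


Word: "electricity" (11 letters)
Left-to-right scan:
  [1] 'e' (letter)
  [2] 'l' (letter)
  [3] 'e' (letter)
  [4] 'c' (letter)
  [5] 't' (letter)
  [6] 'r' (letter)
  [7] 'i' (letter)
  [8] 'c' (letter)
  [9] 'i' (letter)
  [10] 't' (letter)
  [11] 'y' (letter)
Units from scan: 11
Sound units = 11 units


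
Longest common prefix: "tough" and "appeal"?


Word 1: "tough"
Word 2: "appeal"
Comparing from start:
  Pos 0: 't' != 'a' (stop)
LCP = "" (length 0)


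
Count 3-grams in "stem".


Word: "stem" (length 4)
Number of 3-grams = length - 3 + 1 = 4 - 3 + 1
= 2


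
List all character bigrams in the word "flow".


Word: "flow" (length 4)
Number of bigrams = 4 - 2 + 1 = 3
  Position 0: "fl"
  Position 1: "lo"
  Position 2: "ow"
Bigrams = "fl", "lo", "ow"


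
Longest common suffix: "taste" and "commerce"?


Word 1: "taste"
Word 2: "commerce"
Comparing from end:
  Pos -1: 'e' == 'e'
  Pos -2: 't' != 'c' (stop)
LCS = "e" (length 1)


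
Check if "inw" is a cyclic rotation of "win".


Word: "win", Candidate: "inw"
Method: check if candidate is substring of word+word
"winwin" contains "inw"? Yes
Is rotation = Yes


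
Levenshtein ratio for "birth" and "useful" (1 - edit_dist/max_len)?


Word 1: "birth" (length 5)
Word 2: "useful" (length 6)
One optimal edit sequence:
  1. insert 'u'  (+1)
  2. substitute 'b' -> 's'  (+1)
  3. substitute 'i' -> 'e'  (+1)
  4. substitute 'r' -> 'f'  (+1)
  5. substitute 't' -> 'u'  (+1)
  6. substitute 'h' -> 'l'  (+1)
Edit distance = 6
Max length = max(5, 6) = 6
Similarity = 1 - 6/6
= 0.0000


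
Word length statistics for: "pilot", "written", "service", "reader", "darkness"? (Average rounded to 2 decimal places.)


Lengths: "pilot"=5, "written"=7, "service"=7, "reader"=6, "darkness"=8
Sum = 33, Count = 5
Average = 33/5 = 6.60
= avg=6.60, min=5, max=8


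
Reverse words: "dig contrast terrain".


Original: "dig contrast terrain"
Words (1..n): dig | contrast | terrain
Reversed (n..1): terrain | contrast | dig
Result = "terrain contrast dig"


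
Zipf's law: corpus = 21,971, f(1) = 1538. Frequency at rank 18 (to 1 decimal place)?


Zipf's law: f(r) = f(1) / r
f(1) = 1538
f(18) = 1538 / 18
= 85.4 occurrences


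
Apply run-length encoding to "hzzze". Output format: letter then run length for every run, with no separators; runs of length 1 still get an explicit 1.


String: "hzzze"
Scanning for consecutive runs:
  'h' x 1
  'z' x 3
  'e' x 1
RLE = "h1z3e1"


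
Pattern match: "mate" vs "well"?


Pattern of "mate": [0, 1, 2, 3]
Pattern of "well": [0, 1, 2, 2]
Patterns do not match
Same pattern = No


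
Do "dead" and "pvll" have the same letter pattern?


Pattern of "dead": [0, 1, 2, 0]
Pattern of "pvll": [0, 1, 2, 2]
Patterns do not match
Same pattern = No


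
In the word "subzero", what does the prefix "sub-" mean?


Prefix: sub-
Example: subzero (sub- + zero)
Meaning = under / below


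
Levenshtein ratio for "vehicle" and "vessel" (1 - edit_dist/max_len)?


Word 1: "vehicle" (length 7)
Word 2: "vessel" (length 6)
One optimal edit sequence:
  1. keep 'v'
  2. keep 'e'
  3. substitute 'h' -> 's'  (+1)
  4. substitute 'i' -> 's'  (+1)
  5. substitute 'c' -> 'e'  (+1)
  6. keep 'l'
  7. delete 'e'  (+1)
Edit distance = 4
Max length = max(7, 6) = 7
Similarity = 1 - 4/7
= 0.4286


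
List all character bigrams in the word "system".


Word: "system" (length 6)
Number of bigrams = 6 - 2 + 1 = 5
  Position 0: "sy"
  Position 1: "ys"
  Position 2: "st"
  Position 3: "te"
  Position 4: "em"
Bigrams = "sy", "ys", "st", "te", "em"


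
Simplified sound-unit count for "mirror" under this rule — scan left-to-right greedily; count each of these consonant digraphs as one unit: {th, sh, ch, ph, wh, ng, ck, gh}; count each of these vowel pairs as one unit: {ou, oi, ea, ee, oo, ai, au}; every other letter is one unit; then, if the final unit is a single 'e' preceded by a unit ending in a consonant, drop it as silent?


Word: "mirror" (6 letters)
Left-to-right scan:
  (1) 'm' (letter)
  (2) 'i' (letter)
  (3) 'r' (letter)
  (4) 'r' (letter)
  (5) 'o' (letter)
  (6) 'r' (letter)
Units from scan: 6
Sound units = 6 units


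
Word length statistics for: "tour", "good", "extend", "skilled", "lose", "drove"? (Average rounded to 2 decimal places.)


Lengths: "tour"=4, "good"=4, "extend"=6, "skilled"=7, "lose"=4, "drove"=5
Sum = 30, Count = 6
Average = 30/6 = 5.00
= avg=5.00, min=4, max=7


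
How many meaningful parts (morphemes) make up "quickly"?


Word: "quickly"
Morphemes: quick + -ly
Each morpheme carries meaning
= 2 morphemes


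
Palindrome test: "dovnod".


Word: "dovnod"
Reversed: "donvod"
Forward == Backward? dovnod != donvod
Palindrome = No


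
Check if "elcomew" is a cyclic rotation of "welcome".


Word: "welcome", Candidate: "elcomew"
Method: check if candidate is substring of word+word
"welcomewelcome" contains "elcomew"? Yes
Is rotation = Yes


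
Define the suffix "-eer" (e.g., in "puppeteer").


Suffix: -eer
Example: puppeteer (puppet + -eer)
Meaning = one who is concerned with


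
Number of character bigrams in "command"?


Word: "command" (length 7)
Number of 2-grams = length - 2 + 1 = 7 - 2 + 1
= 6


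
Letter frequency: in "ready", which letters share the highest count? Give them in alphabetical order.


Word: "ready"
Letter counts:
  'a': 1
  'd': 1
  'e': 1
  'r': 1
  'y': 1
Maximum count = 1
Most frequent = 'a', 'd', 'e', 'r', 'y' (1 time each)


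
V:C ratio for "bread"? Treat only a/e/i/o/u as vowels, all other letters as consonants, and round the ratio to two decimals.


Word: "bread"
Vowels (a,e,i,o,u): 2
Consonants: 3
Ratio = 2/3
= 0.67


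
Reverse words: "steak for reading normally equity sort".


Original: "steak for reading normally equity sort"
Words (1..n): steak | for | reading | normally | equity | sort
Reversed (n..1): sort | equity | normally | reading | for | steak
Result = "sort equity normally reading for steak"


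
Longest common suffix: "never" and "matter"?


Word 1: "never"
Word 2: "matter"
Comparing from end:
  Pos -1: 'r' == 'r'
  Pos -2: 'e' == 'e'
  Pos -3: 'v' != 't' (stop)
LCS = "er" (length 2)


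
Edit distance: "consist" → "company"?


Word 1: "consist" (length 7)
Word 2: "company" (length 7)
One optimal edit sequence (insert/delete/substitute each cost 1):
  1. keep 'c'
  2. keep 'o'
  3. substitute 'n' -> 'm'  (+1)
  4. substitute 's' -> 'p'  (+1)
  5. substitute 'i' -> 'a'  (+1)
  6. substitute 's' -> 'n'  (+1)
  7. substitute 't' -> 'y'  (+1)
Total edit operations: 5
Edit distance = 5


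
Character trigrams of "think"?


Word: "think" (length 5)
Number of trigrams = 5 - 3 + 1 = 3
  Position 0: "thi"
  Position 1: "hin"
  Position 2: "ink"
Trigrams = "thi", "hin", "ink"


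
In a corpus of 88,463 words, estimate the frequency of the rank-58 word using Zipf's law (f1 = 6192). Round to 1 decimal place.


Zipf's law: f(r) = f(1) / r
f(1) = 6192
f(58) = 6192 / 58
= 106.8 occurrences


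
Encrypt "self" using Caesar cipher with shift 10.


Word: "self"
Shift: 10
Each letter → (letter + shift) mod 26:
  's' (18) + 10 = 2 → 'c'
  'e' (4) + 10 = 14 → 'o'
  'l' (11) + 10 = 21 → 'v'
  'f' (5) + 10 = 15 → 'p'
Result = "covp"


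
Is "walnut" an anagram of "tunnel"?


Word 1: "tunnel" → sorted: elnntu
Word 2: "walnut" → sorted: alntuw
Same letters? elnntu != alntuw
Anagram = No


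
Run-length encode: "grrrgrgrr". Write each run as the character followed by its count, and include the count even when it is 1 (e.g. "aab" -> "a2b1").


String: "grrrgrgrr"
Scanning for consecutive runs:
  'g' x 1
  'r' x 3
  'g' x 1
  'r' x 1
  'g' x 1
  'r' x 2
RLE = "g1r3g1r1g1r2"


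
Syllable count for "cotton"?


Word: "cotton"
Syllable breakdown: cot-ton
Counting: 2 parts
= 2 syllables


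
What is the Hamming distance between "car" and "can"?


Comparing character by character (same length = 3):
  Pos 0: 'c' vs 'c' =
  Pos 1: 'a' vs 'a' =
  Pos 2: 'r' vs 'n' !=
Hamming distance = 1


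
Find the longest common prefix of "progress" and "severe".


Word 1: "progress"
Word 2: "severe"
Comparing from start:
  Pos 0: 'p' != 's' (stop)
LCP = "" (length 0)


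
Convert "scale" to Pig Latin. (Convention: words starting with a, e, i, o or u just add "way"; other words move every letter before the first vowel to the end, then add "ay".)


Word: "scale"
Starts with consonant(s) → move to end, add 'ay'
Consonant cluster: "sc"
Pig Latin = "alescay"


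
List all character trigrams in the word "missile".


Word: "missile" (length 7)
Number of trigrams = 7 - 3 + 1 = 5
  Position 0: "mis"
  Position 1: "iss"
  Position 2: "ssi"
  Position 3: "sil"
  Position 4: "ile"
Trigrams = "mis", "iss", "ssi", "sil", "ile"


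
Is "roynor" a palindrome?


Word: "roynor"
Reversed: "ronyor"
Forward == Backward? roynor != ronyor
Palindrome = No


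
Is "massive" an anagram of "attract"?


Word 1: "attract" → sorted: aacrttt
Word 2: "massive" → sorted: aeimssv
Same letters? aacrttt != aeimssv
Anagram = No


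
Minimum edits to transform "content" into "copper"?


Word 1: "content" (length 7)
Word 2: "copper" (length 6)
One optimal edit sequence (insert/delete/substitute each cost 1):
  1. keep 'c'
  2. keep 'o'
  3. substitute 'n' -> 'p'  (+1)
  4. substitute 't' -> 'p'  (+1)
  5. keep 'e'
  6. delete 'n'  (+1)
  7. substitute 't' -> 'r'  (+1)
Total edit operations: 4
Edit distance = 4


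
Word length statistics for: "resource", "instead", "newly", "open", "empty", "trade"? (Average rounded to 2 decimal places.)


Lengths: "resource"=8, "instead"=7, "newly"=5, "open"=4, "empty"=5, "trade"=5
Sum = 34, Count = 6
Average = 34/6 = 5.67
= avg=5.67, min=4, max=8


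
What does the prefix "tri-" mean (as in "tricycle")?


Prefix: tri-
As in: tricycle -> tri- + cycle
Meaning = three


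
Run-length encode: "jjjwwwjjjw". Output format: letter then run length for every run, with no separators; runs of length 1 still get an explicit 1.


String: "jjjwwwjjjw"
Scanning for consecutive runs:
  'j' x 3
  'w' x 3
  'j' x 3
  'w' x 1
RLE = "j3w3j3w1"


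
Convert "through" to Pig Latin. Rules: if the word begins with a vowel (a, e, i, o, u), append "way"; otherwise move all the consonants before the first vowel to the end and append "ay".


Word: "through"
Starts with consonant(s) → move to end, add 'ay'
Consonant cluster: "thr"
Pig Latin = "oughthray"


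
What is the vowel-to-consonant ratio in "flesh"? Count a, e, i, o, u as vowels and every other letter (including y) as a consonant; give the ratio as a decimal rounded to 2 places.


Word: "flesh"
Vowels (a,e,i,o,u): 1
Consonants: 4
Ratio = 1/4
= 0.25


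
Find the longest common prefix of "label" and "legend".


Word 1: "label"
Word 2: "legend"
Comparing from start:
  Pos 0: 'l' == 'l'
  Pos 1: 'a' != 'e' (stop)
LCP = "l" (length 1)


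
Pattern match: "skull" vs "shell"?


Pattern of "skull": [0, 1, 2, 3, 3]
Pattern of "shell": [0, 1, 2, 3, 3]
Patterns match
Same pattern = Yes


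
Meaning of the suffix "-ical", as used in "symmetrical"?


Suffix: -ical
As in: symmetrical -> symmetry + -ical, with a spelling change
Meaning = relating to


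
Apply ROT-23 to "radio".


Word: "radio"
Shift: 23
Each letter → (letter + shift) mod 26:
  'r' (17) + 23 = 14 → 'o'
  'a' (0) + 23 = 23 → 'x'
  'd' (3) + 23 = 0 → 'a'
  'i' (8) + 23 = 5 → 'f'
  'o' (14) + 23 = 11 → 'l'
Result = "oxafl"


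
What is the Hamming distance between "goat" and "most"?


Comparing character by character (same length = 4):
  Pos 0: 'g' vs 'm' !=
  Pos 1: 'o' vs 'o' =
  Pos 2: 'a' vs 's' !=
  Pos 3: 't' vs 't' =
Hamming distance = 2


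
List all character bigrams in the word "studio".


Word: "studio" (length 6)
Number of bigrams = 6 - 2 + 1 = 5
  Position 0: "st"
  Position 1: "tu"
  Position 2: "ud"
  Position 3: "di"
  Position 4: "io"
Bigrams = "st", "tu", "ud", "di", "io"


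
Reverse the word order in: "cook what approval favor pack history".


Original: "cook what approval favor pack history"
Words (1..n): cook | what | approval | favor | pack | history
Reversed (n..1): history | pack | favor | approval | what | cook
Result = "history pack favor approval what cook"


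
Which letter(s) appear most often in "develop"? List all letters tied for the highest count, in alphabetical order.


Word: "develop"
Letter counts:
  'd': 1
  'e': 2
  'l': 1
  'o': 1
  'p': 1
  'v': 1
Maximum count = 2
Most frequent = 'e' (2 times each)


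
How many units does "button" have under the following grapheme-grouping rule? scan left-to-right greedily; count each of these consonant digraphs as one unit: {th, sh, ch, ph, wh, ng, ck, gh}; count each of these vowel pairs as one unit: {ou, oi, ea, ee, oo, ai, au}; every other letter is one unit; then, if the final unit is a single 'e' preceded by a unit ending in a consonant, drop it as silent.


Word: "button" (6 letters)
Left-to-right scan:
  [1] 'b' (letter)
  [2] 'u' (letter)
  [3] 't' (letter)
  [4] 't' (letter)
  [5] 'o' (letter)
  [6] 'n' (letter)
Units from scan: 6
Sound units = 6 units


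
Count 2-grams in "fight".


Word: "fight" (length 5)
Number of 2-grams = length - 2 + 1 = 5 - 2 + 1
= 4


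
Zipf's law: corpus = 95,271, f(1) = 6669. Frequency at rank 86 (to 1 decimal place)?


Zipf's law: f(r) = f(1) / r
f(1) = 6669
f(86) = 6669 / 86
= 77.5 occurrences


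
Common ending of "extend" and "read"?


Word 1: "extend"
Word 2: "read"
Comparing from end:
  Pos -1: 'd' == 'd'
  Pos -2: 'n' != 'a' (stop)
LCS = "d" (length 1)


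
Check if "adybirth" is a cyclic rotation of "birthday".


Word: "birthday", Candidate: "adybirth"
Method: check if candidate is substring of word+word
"birthdaybirthday" contains "adybirth"? No
Is rotation = No


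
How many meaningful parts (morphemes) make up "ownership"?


Word: "ownership"
Morphemes: own + -er + -ship
Each morpheme carries meaning
= 3 morphemes


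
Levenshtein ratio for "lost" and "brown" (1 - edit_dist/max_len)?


Word 1: "lost" (length 4)
Word 2: "brown" (length 5)
One optimal edit sequence:
  1. insert 'b'  (+1)
  2. substitute 'l' -> 'r'  (+1)
  3. keep 'o'
  4. substitute 's' -> 'w'  (+1)
  5. substitute 't' -> 'n'  (+1)
Edit distance = 4
Max length = max(4, 5) = 5
Similarity = 1 - 4/5
= 0.2000


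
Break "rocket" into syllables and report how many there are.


Word: "rocket"
Syllable breakdown: rock · et
Counting: 2 parts
= 2 syllables


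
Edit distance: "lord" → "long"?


Word 1: "lord" (length 4)
Word 2: "long" (length 4)
One optimal edit sequence (insert/delete/substitute each cost 1):
  1. keep 'l'
  2. keep 'o'
  3. substitute 'r' -> 'n'  (+1)
  4. substitute 'd' -> 'g'  (+1)
Total edit operations: 2
Edit distance = 2


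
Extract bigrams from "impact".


Word: "impact" (length 6)
Number of bigrams = 6 - 2 + 1 = 5
  Position 0: "im"
  Position 1: "mp"
  Position 2: "pa"
  Position 3: "ac"
  Position 4: "ct"
Bigrams = "im", "mp", "pa", "ac", "ct"


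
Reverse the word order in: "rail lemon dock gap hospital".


Original: "rail lemon dock gap hospital"
Words (1..n): rail | lemon | dock | gap | hospital
Reversed (n..1): hospital | gap | dock | lemon | rail
Result = "hospital gap dock lemon rail"


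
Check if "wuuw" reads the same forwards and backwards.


Word: "wuuw"
Reversed: "wuuw"
Forward == Backward? wuuw == wuuw
Palindrome = Yes


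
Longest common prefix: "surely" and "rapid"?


Word 1: "surely"
Word 2: "rapid"
Comparing from start:
  Pos 0: 's' != 'r' (stop)
LCP = "" (length 0)


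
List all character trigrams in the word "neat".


Word: "neat" (length 4)
Number of trigrams = 4 - 3 + 1 = 2
  Position 0: "nea"
  Position 1: "eat"
Trigrams = "nea", "eat"


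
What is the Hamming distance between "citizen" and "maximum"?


Comparing character by character (same length = 7):
  Pos 0: 'c' vs 'm' !=
  Pos 1: 'i' vs 'a' !=
  Pos 2: 't' vs 'x' !=
  Pos 3: 'i' vs 'i' =
  Pos 4: 'z' vs 'm' !=
  Pos 5: 'e' vs 'u' !=
  Pos 6: 'n' vs 'm' !=
Hamming distance = 6


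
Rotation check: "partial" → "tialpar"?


Word: "partial", Candidate: "tialpar"
Method: check if candidate is substring of word+word
"partialpartial" contains "tialpar"? Yes
Is rotation = Yes


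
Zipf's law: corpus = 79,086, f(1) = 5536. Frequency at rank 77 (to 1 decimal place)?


Zipf's law: f(r) = f(1) / r
f(1) = 5536
f(77) = 5536 / 77
= 71.9 occurrences


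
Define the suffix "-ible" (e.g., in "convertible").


Suffix: -ible
As in: convertible -> convert + -ible
Meaning = capable of


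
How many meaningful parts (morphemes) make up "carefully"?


Word: "carefully"
Morphemes: care | -ful | -ly
Each morpheme carries meaning
= 3 morphemes


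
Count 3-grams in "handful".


Word: "handful" (length 7)
Number of 3-grams = length - 3 + 1 = 7 - 3 + 1
= 5


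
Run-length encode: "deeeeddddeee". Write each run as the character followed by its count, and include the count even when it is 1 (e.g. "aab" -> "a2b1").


String: "deeeeddddeee"
Scanning for consecutive runs:
  'd' x 1
  'e' x 4
  'd' x 4
  'e' x 3
RLE = "d1e4d4e3"


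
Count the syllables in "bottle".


Word: "bottle"
Syllable breakdown: bot / tle
Counting: 2 parts
= 2 syllables


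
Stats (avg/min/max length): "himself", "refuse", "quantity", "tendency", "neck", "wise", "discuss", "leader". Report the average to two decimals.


Lengths: "himself"=7, "refuse"=6, "quantity"=8, "tendency"=8, "neck"=4, "wise"=4, "discuss"=7, "leader"=6
Sum = 50, Count = 8
Average = 50/8 = 6.25
= avg=6.25, min=4, max=8


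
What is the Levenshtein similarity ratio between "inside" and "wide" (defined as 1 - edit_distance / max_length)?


Word 1: "inside" (length 6)
Word 2: "wide" (length 4)
One optimal edit sequence:
  1. delete 'i'  (+1)
  2. delete 'n'  (+1)
  3. substitute 's' -> 'w'  (+1)
  4. keep 'i'
  5. keep 'd'
  6. keep 'e'
Edit distance = 3
Max length = max(6, 4) = 6
Similarity = 1 - 3/6
= 0.5000


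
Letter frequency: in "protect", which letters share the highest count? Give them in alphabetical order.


Word: "protect"
Letter counts:
  'c': 1
  'e': 1
  'o': 1
  'p': 1
  'r': 1
  't': 2
Maximum count = 2
Most frequent = 't' (2 times each)


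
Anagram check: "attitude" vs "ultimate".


Word 1: "attitude" → sorted: adeitttu
Word 2: "ultimate" → sorted: aeilmttu
Same letters? adeitttu != aeilmttu
Anagram = No


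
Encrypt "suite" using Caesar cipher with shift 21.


Word: "suite"
Shift: 21
Each letter → (letter + shift) mod 26:
  's' (18) + 21 = 13 → 'n'
  'u' (20) + 21 = 15 → 'p'
  'i' (8) + 21 = 3 → 'd'
  't' (19) + 21 = 14 → 'o'
  'e' (4) + 21 = 25 → 'z'
Result = "npdoz"


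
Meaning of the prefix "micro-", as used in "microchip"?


Prefix: micro-
Example: microchip (micro- + chip)
Meaning = small


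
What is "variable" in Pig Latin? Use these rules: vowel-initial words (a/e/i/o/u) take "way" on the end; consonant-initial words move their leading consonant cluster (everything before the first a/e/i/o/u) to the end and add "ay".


Word: "variable"
Starts with consonant(s) → move to end, add 'ay'
Consonant cluster: "v"
Pig Latin = "ariablevay"


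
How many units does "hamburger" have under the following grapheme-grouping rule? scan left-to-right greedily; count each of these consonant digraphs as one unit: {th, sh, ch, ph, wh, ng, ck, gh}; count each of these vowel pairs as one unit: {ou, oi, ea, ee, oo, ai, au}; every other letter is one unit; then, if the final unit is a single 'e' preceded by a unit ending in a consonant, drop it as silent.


Word: "hamburger" (9 letters)
Left-to-right scan:
  [1] 'h' (letter)
  [2] 'a' (letter)
  [3] 'm' (letter)
  [4] 'b' (letter)
  [5] 'u' (letter)
  [6] 'r' (letter)
  [7] 'g' (letter)
  [8] 'e' (letter)
  [9] 'r' (letter)
Units from scan: 9
Sound units = 9 units


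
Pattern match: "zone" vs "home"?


Pattern of "zone": [0, 1, 2, 3]
Pattern of "home": [0, 1, 2, 3]
Patterns match
Same pattern = Yes


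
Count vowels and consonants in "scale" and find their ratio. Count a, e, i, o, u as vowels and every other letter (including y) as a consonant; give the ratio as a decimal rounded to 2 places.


Word: "scale"
Vowels (a,e,i,o,u): 2
Consonants: 3
Ratio = 2/3
= 0.67


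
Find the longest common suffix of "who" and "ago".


Word 1: "who"
Word 2: "ago"
Comparing from end:
  Pos -1: 'o' == 'o'
  Pos -2: 'h' != 'g' (stop)
LCS = "o" (length 1)


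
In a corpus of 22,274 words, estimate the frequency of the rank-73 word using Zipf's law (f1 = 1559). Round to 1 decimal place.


Zipf's law: f(r) = f(1) / r
f(1) = 1559
f(73) = 1559 / 73
= 21.4 occurrences


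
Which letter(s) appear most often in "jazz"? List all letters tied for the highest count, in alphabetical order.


Word: "jazz"
Letter counts:
  'a': 1
  'j': 1
  'z': 2
Maximum count = 2
Most frequent = 'z' (2 times each)


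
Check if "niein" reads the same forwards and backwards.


Word: "niein"
Reversed: "niein"
Forward == Backward? niein == niein
Palindrome = Yes


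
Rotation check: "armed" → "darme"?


Word: "armed", Candidate: "darme"
Method: check if candidate is substring of word+word
"armedarmed" contains "darme"? Yes
Is rotation = Yes


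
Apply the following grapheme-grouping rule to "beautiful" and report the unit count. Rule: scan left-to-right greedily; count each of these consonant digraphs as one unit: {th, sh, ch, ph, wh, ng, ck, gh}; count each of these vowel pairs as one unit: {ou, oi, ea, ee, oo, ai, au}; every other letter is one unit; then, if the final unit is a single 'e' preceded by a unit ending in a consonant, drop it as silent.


Word: "beautiful" (9 letters)
Left-to-right scan:
  (1) 'b' (letter)
  (2) 'ea' (vowel-pair)
  (3) 'u' (letter)
  (4) 't' (letter)
  (5) 'i' (letter)
  (6) 'f' (letter)
  (7) 'u' (letter)
  (8) 'l' (letter)
Units from scan: 8
Sound units = 8 units


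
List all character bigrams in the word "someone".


Word: "someone" (length 7)
Number of bigrams = 7 - 2 + 1 = 6
  Position 0: "so"
  Position 1: "om"
  Position 2: "me"
  Position 3: "eo"
  Position 4: "on"
  Position 5: "ne"
Bigrams = "so", "om", "me", "eo", "on", "ne"


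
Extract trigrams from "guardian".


Word: "guardian" (length 8)
Number of trigrams = 8 - 3 + 1 = 6
  Position 0: "gua"
  Position 1: "uar"
  Position 2: "ard"
  Position 3: "rdi"
  Position 4: "dia"
  Position 5: "ian"
Trigrams = "gua", "uar", "ard", "rdi", "dia", "ian"


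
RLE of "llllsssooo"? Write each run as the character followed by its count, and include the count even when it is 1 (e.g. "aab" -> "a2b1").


String: "llllsssooo"
Scanning for consecutive runs:
  'l' x 4
  's' x 3
  'o' x 3
RLE = "l4s3o3"


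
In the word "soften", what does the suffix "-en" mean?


Suffix: -en
Example: soften (soft + -en)
Meaning = to make / become


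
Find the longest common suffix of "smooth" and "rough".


Word 1: "smooth"
Word 2: "rough"
Comparing from end:
  Pos -1: 'h' == 'h'
  Pos -2: 't' != 'g' (stop)
LCS = "h" (length 1)


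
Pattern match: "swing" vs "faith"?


Pattern of "swing": [0, 1, 2, 3, 4]
Pattern of "faith": [0, 1, 2, 3, 4]
Patterns match
Same pattern = Yes


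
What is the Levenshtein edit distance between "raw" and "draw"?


Word 1: "raw" (length 3)
Word 2: "draw" (length 4)
One optimal edit sequence (insert/delete/substitute each cost 1):
  1. insert 'd'  (+1)
  2. keep 'r'
  3. keep 'a'
  4. keep 'w'
Total edit operations: 1
Edit distance = 1


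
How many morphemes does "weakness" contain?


Word: "weakness"
Morphemes: weak | -ness
Each morpheme carries meaning
= 2 morphemes


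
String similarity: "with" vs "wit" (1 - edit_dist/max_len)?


Word 1: "with" (length 4)
Word 2: "wit" (length 3)
One optimal edit sequence:
  1. keep 'w'
  2. keep 'i'
  3. keep 't'
  4. delete 'h'  (+1)
Edit distance = 1
Max length = max(4, 3) = 4
Similarity = 1 - 1/4
= 0.7500


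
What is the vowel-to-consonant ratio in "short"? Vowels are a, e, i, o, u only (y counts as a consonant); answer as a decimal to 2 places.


Word: "short"
Vowels (a,e,i,o,u): 1
Consonants: 4
Ratio = 1/4
= 0.25


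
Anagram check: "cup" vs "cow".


Word 1: "cup" → sorted: cpu
Word 2: "cow" → sorted: cow
Same letters? cpu != cow
Anagram = No


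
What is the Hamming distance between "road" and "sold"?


Comparing character by character (same length = 4):
  Pos 0: 'r' vs 's' !=
  Pos 1: 'o' vs 'o' =
  Pos 2: 'a' vs 'l' !=
  Pos 3: 'd' vs 'd' =
Hamming distance = 2


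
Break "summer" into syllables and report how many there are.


Word: "summer"
Syllable breakdown: sum | mer
Counting: 2 parts
= 2 syllables


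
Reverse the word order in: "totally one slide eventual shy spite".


Original: "totally one slide eventual shy spite"
Words (1..n): totally | one | slide | eventual | shy | spite
Reversed (n..1): spite | shy | eventual | slide | one | totally
Result = "spite shy eventual slide one totally"


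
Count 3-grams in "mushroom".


Word: "mushroom" (length 8)
Number of 3-grams = length - 3 + 1 = 8 - 3 + 1
= 6


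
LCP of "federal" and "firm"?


Word 1: "federal"
Word 2: "firm"
Comparing from start:
  Pos 0: 'f' == 'f'
  Pos 1: 'e' != 'i' (stop)
LCP = "f" (length 1)


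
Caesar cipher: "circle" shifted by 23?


Word: "circle"
Shift: 23
Each letter → (letter + shift) mod 26:
  'c' (2) + 23 = 25 → 'z'
  'i' (8) + 23 = 5 → 'f'
  'r' (17) + 23 = 14 → 'o'
  'c' (2) + 23 = 25 → 'z'
  'l' (11) + 23 = 8 → 'i'
  'e' (4) + 23 = 1 → 'b'
Result = "zfozib"


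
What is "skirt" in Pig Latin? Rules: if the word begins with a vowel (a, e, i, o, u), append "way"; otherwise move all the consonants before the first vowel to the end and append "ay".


Word: "skirt"
Starts with consonant(s) → move to end, add 'ay'
Consonant cluster: "sk"
Pig Latin = "irtskay"


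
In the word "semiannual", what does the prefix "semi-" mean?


Prefix: semi-
Example: semiannual = semi- + annual
Meaning = half


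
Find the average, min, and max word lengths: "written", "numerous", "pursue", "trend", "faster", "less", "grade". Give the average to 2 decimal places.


Lengths: "written"=7, "numerous"=8, "pursue"=6, "trend"=5, "faster"=6, "less"=4, "grade"=5
Sum = 41, Count = 7
Average = 41/7 = 5.86
= avg=5.86, min=4, max=8


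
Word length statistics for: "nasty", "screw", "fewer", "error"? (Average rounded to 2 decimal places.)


Lengths: "nasty"=5, "screw"=5, "fewer"=5, "error"=5
Sum = 20, Count = 4
Average = 20/4 = 5.00
= avg=5.00, min=5, max=5


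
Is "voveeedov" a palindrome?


Word: "voveeedov"
Reversed: "vodeeevov"
Forward == Backward? voveeedov != vodeeevov
Palindrome = No


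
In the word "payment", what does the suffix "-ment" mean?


Suffix: -ment
Example: payment (pay + -ment)
Meaning = result of action


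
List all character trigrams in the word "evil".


Word: "evil" (length 4)
Number of trigrams = 4 - 3 + 1 = 2
  Position 0: "evi"
  Position 1: "vil"
Trigrams = "evi", "vil"


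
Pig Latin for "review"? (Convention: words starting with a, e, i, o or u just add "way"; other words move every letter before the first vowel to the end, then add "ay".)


Word: "review"
Starts with consonant(s) → move to end, add 'ay'
Consonant cluster: "r"
Pig Latin = "eviewray"


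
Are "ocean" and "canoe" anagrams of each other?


Word 1: "ocean" → sorted: aceno
Word 2: "canoe" → sorted: aceno
Same letters? aceno == aceno
Anagram = Yes


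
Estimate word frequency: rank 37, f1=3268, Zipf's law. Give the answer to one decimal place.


Zipf's law: f(r) = f(1) / r
f(1) = 3268
f(37) = 3268 / 37
= 88.3 occurrences


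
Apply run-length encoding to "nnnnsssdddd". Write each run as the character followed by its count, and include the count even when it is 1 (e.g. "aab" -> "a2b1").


String: "nnnnsssdddd"
Scanning for consecutive runs:
  'n' x 4
  's' x 3
  'd' x 4
RLE = "n4s3d4"


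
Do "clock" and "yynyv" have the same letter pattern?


Pattern of "clock": [0, 1, 2, 0, 3]
Pattern of "yynyv": [0, 0, 1, 0, 2]
Patterns do not match
Same pattern = No


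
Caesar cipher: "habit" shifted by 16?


Word: "habit"
Shift: 16
Each letter → (letter + shift) mod 26:
  'h' (7) + 16 = 23 → 'x'
  'a' (0) + 16 = 16 → 'q'
  'b' (1) + 16 = 17 → 'r'
  'i' (8) + 16 = 24 → 'y'
  't' (19) + 16 = 9 → 'j'
Result = "xqryj"


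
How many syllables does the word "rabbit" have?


Word: "rabbit"
Syllable breakdown: rab-bit
Counting: 2 parts
= 2 syllables


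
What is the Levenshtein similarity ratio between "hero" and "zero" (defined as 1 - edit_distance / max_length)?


Word 1: "hero" (length 4)
Word 2: "zero" (length 4)
One optimal edit sequence:
  1. substitute 'h' -> 'z'  (+1)
  2. keep 'e'
  3. keep 'r'
  4. keep 'o'
Edit distance = 1
Max length = max(4, 4) = 4
Similarity = 1 - 1/4
= 0.7500


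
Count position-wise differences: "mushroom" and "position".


Comparing character by character (same length = 8):
  Pos 0: 'm' vs 'p' !=
  Pos 1: 'u' vs 'o' !=
  Pos 2: 's' vs 's' =
  Pos 3: 'h' vs 'i' !=
  Pos 4: 'r' vs 't' !=
  Pos 5: 'o' vs 'i' !=
  Pos 6: 'o' vs 'o' =
  Pos 7: 'm' vs 'n' !=
Hamming distance = 6


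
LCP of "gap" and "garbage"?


Word 1: "gap"
Word 2: "garbage"
Comparing from start:
  Pos 0: 'g' == 'g'
  Pos 1: 'a' == 'a'
  Pos 2: 'p' != 'r' (stop)
LCP = "ga" (length 2)


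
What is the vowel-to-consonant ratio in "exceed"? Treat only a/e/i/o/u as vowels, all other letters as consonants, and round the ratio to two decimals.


Word: "exceed"
Vowels (a,e,i,o,u): 3
Consonants: 3
Ratio = 3/3
= 1.00


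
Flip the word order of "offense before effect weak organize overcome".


Original: "offense before effect weak organize overcome"
Words (1..n): offense | before | effect | weak | organize | overcome
Reversed (n..1): overcome | organize | weak | effect | before | offense
Result = "overcome organize weak effect before offense"


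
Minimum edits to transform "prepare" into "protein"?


Word 1: "prepare" (length 7)
Word 2: "protein" (length 7)
One optimal edit sequence (insert/delete/substitute each cost 1):
  1. keep 'p'
  2. keep 'r'
  3. substitute 'e' -> 'o'  (+1)
  4. substitute 'p' -> 't'  (+1)
  5. substitute 'a' -> 'e'  (+1)
  6. substitute 'r' -> 'i'  (+1)
  7. substitute 'e' -> 'n'  (+1)
Total edit operations: 5
Edit distance = 5


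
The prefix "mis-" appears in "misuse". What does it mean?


Prefix: mis-
Example: misuse (mis- + use)
Meaning = wrongly


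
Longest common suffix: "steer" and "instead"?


Word 1: "steer"
Word 2: "instead"
Comparing from end:
  Pos -1: 'r' != 'd' (stop)
LCS = "" (length 0)


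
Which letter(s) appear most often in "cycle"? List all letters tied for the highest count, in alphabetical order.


Word: "cycle"
Letter counts:
  'c': 2
  'e': 1
  'l': 1
  'y': 1
Maximum count = 2
Most frequent = 'c' (2 times each)


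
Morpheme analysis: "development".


Word: "development"
Morphemes: develop | -ment
Each morpheme carries meaning
= 2 morphemes


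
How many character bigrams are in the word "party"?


Word: "party" (length 5)
Number of 2-grams = length - 2 + 1 = 5 - 2 + 1
= 4


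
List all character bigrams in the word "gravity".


Word: "gravity" (length 7)
Number of bigrams = 7 - 2 + 1 = 6
  Position 0: "gr"
  Position 1: "ra"
  Position 2: "av"
  Position 3: "vi"
  Position 4: "it"
  Position 5: "ty"
Bigrams = "gr", "ra", "av", "vi", "it", "ty"


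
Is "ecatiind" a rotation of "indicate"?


Word: "indicate", Candidate: "ecatiind"
Method: check if candidate is substring of word+word
"indicateindicate" contains "ecatiind"? No
Is rotation = No


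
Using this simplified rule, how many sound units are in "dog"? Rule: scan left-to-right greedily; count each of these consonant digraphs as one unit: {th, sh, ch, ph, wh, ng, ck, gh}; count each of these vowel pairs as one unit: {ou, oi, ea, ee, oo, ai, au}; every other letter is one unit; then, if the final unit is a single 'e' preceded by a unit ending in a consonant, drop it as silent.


Word: "dog" (3 letters)
Left-to-right scan:
  1. 'd' (letter)
  2. 'o' (letter)
  3. 'g' (letter)
Units from scan: 3
Sound units = 3 units


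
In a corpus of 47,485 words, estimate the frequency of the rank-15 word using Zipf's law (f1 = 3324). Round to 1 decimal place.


Zipf's law: f(r) = f(1) / r
f(1) = 3324
f(15) = 3324 / 15
= 221.6 occurrences


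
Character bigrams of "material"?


Word: "material" (length 8)
Number of bigrams = 8 - 2 + 1 = 7
  Position 0: "ma"
  Position 1: "at"
  Position 2: "te"
  Position 3: "er"
  Position 4: "ri"
  Position 5: "ia"
  Position 6: "al"
Bigrams = "ma", "at", "te", "er", "ri", "ia", "al"


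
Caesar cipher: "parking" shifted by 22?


Word: "parking"
Shift: 22
Each letter → (letter + shift) mod 26:
  'p' (15) + 22 = 11 → 'l'
  'a' (0) + 22 = 22 → 'w'
  'r' (17) + 22 = 13 → 'n'
  'k' (10) + 22 = 6 → 'g'
  'i' (8) + 22 = 4 → 'e'
  'n' (13) + 22 = 9 → 'j'
  'g' (6) + 22 = 2 → 'c'
Result = "lwngejc"


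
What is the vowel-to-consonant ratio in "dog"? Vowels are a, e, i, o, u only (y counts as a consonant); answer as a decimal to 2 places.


Word: "dog"
Vowels (a,e,i,o,u): 1
Consonants: 2
Ratio = 1/2
= 0.50


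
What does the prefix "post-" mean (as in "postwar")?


Prefix: post-
Example: postwar = post- + war
Meaning = after


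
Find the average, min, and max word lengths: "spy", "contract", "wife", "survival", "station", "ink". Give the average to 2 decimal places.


Lengths: "spy"=3, "contract"=8, "wife"=4, "survival"=8, "station"=7, "ink"=3
Sum = 33, Count = 6
Average = 33/6 = 5.50
= avg=5.50, min=3, max=8


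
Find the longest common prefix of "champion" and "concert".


Word 1: "champion"
Word 2: "concert"
Comparing from start:
  Pos 0: 'c' == 'c'
  Pos 1: 'h' != 'o' (stop)
LCP = "c" (length 1)


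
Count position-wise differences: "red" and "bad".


Comparing character by character (same length = 3):
  Pos 0: 'r' vs 'b' !=
  Pos 1: 'e' vs 'a' !=
  Pos 2: 'd' vs 'd' =
Hamming distance = 2


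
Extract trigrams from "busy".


Word: "busy" (length 4)
Number of trigrams = 4 - 3 + 1 = 2
  Position 0: "bus"
  Position 1: "usy"
Trigrams = "bus", "usy"


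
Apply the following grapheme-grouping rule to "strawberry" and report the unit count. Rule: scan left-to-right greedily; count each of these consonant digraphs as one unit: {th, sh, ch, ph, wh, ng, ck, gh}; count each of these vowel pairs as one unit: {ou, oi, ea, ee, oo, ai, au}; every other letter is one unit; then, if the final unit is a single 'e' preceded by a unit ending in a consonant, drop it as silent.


Word: "strawberry" (10 letters)
Left-to-right scan:
  (1) 's' (letter)
  (2) 't' (letter)
  (3) 'r' (letter)
  (4) 'a' (letter)
  (5) 'w' (letter)
  (6) 'b' (letter)
  (7) 'e' (letter)
  (8) 'r' (letter)
  (9) 'r' (letter)
  (10) 'y' (letter)
Units from scan: 10
Sound units = 10 units
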